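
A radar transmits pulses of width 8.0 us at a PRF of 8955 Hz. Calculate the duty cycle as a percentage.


DC = 8.0e-6 * 8955 * 100 = 7.16%

7.16%


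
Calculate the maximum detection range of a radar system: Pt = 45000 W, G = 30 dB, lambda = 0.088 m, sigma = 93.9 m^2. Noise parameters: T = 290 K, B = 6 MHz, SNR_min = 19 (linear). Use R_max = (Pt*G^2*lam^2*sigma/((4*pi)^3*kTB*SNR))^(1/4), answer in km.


G_lin = 10^(30/10) = 1000.0
R^4 = 45000 * 1000.0^2 * 0.088^2 * 93.9 / ((4*pi)^3 * 1.38e-23 * 290 * 6000000.0 * 19)
R^4 = 3.61436e19 m^4
R_max = (3.61436e19)^(1/4) = 77536.8 m = 77.5 km

77.5 km


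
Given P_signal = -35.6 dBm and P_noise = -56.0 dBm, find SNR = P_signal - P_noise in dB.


SNR = -35.6 - (-56.0) = 20.4 dB

20.4 dB


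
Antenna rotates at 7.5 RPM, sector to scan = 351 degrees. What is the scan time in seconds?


t = 351 / (7.5 * 360) * 60 = 7.8 s

7.8 s


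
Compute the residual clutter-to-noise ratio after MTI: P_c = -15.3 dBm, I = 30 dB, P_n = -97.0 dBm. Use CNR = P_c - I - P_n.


CNR = -15.3 - 30 - (-97.0) = 51.7 dB

51.7 dB


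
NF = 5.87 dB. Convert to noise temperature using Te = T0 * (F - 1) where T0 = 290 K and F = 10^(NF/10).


NF_lin = 10^(5.87/10) = 3.86367
Te = 290 * (3.86367 - 1) = 830.5 K

830.5 K


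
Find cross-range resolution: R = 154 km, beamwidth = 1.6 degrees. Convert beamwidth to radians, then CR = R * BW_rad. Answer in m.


BW_rad = 0.027925268
CR = 154000 * 0.027925268 = 4300.5 m

4300.5 m


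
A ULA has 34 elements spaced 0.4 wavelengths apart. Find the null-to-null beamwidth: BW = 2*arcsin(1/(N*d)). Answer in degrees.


1/(N*d) = 1/(34*0.4) = 0.073529
BW = 2*arcsin(0.073529) = 8.4 degrees

8.4 degrees


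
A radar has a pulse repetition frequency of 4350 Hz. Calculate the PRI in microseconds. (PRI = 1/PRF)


PRI = 1/4350 = 0.0002298851 s = 229.9 us

229.9 us


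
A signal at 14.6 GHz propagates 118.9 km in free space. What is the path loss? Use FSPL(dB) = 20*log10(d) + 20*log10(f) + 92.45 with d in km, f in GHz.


20*log10(118.9) = 41.5
20*log10(14.6) = 23.29
FSPL = 157.2 dB

157.2 dB


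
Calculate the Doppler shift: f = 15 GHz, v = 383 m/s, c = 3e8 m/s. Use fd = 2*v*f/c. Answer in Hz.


fd = 2 * 383 * 15000000000.0 / 3e8 = 38300.0 Hz

38300.0 Hz


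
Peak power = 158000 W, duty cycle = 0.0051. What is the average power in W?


P_avg = 158000 * 0.0051 = 805.8 W

805.8 W


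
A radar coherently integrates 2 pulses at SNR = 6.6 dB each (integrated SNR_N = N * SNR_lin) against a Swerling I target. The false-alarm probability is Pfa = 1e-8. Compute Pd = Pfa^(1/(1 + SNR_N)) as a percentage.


SNR_lin = 10^(6.6/10) = 4.57088
SNR_N = 2 * 4.57088 = 9.14176
1/(1 + SNR_N) = 1/10.14176 = 0.0986022
Pd = (1e-8)^0.0986022 = 0.16262
Pd = 16.3%

16.3%


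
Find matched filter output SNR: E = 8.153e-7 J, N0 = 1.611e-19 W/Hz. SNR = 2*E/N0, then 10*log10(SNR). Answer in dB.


SNR_lin = 2 * 8.153e-7 / 1.611e-19 = 1.012e13
SNR_dB = 10*log10(1.012e13) = 130.1 dB

130.1 dB


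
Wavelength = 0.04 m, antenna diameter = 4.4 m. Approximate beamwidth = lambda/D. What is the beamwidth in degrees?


BW_rad = 0.04 / 4.4 = 0.009091
BW_deg = 0.52 degrees

0.52 degrees


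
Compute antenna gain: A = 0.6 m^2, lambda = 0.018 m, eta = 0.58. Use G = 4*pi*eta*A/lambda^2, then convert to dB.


G_linear = 4*pi*0.58*0.6/0.018^2 = 13497.21
G_dB = 10*log10(13497.21) = 41.3 dB

41.3 dB


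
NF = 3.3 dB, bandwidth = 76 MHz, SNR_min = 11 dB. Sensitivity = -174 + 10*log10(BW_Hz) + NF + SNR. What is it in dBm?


10*log10(76000000.0) = 78.81
S = -174 + 78.81 + 3.3 + 11 = -80.9 dBm

-80.9 dBm


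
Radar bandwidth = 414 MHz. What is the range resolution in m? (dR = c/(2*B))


dR = 3e8 / (2 * 414000000.0) = 0.36 m

0.36 m


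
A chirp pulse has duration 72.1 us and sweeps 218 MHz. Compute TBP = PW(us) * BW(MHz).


TBP = 72.1 * 218 = 15717.8

15717.8


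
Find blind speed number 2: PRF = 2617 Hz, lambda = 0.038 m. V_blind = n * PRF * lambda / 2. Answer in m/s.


V_blind = 2 * 2617 * 0.038 / 2 = 99.4 m/s

99.4 m/s


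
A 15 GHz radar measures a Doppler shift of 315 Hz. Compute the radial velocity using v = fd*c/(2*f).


v = 315 * 3e8 / (2 * 15000000000.0) = 3.2 m/s

3.2 m/s


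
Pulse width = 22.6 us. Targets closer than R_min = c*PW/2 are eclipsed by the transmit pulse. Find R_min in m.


R_min = 3e8 * 22.6e-6 / 2 = 3390.0 m

3390.0 m


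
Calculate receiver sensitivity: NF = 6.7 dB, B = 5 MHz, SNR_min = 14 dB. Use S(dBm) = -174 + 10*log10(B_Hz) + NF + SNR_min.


10*log10(5000000.0) = 66.99
S = -174 + 66.99 + 6.7 + 14 = -86.3 dBm

-86.3 dBm


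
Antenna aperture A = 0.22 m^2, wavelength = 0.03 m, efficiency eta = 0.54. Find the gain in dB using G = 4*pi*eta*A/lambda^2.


G_linear = 4*pi*0.54*0.22/0.03^2 = 1658.76
G_dB = 10*log10(1658.76) = 32.2 dB

32.2 dB


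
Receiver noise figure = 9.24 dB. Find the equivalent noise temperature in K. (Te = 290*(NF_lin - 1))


NF_lin = 10^(9.24/10) = 8.3946
Te = 290 * (8.3946 - 1) = 2144.4 K

2144.4 K


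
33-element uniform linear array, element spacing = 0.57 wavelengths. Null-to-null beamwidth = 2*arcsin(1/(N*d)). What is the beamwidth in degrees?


1/(N*d) = 1/(33*0.57) = 0.053163
BW = 2*arcsin(0.053163) = 6.1 degrees

6.1 degrees


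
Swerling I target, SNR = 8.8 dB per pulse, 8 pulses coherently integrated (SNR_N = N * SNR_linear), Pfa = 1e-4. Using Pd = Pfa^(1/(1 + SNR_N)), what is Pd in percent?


SNR_lin = 10^(8.8/10) = 7.58578
SNR_N = 8 * 7.58578 = 60.68624
1/(1 + SNR_N) = 1/61.68624 = 0.0162111
Pd = (1e-4)^0.0162111 = 0.8613
Pd = 86.1%

86.1%


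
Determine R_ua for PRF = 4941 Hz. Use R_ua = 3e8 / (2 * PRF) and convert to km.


R_ua = 3e8 / (2 * 4941) = 30358.2 m = 30.4 km

30.4 km


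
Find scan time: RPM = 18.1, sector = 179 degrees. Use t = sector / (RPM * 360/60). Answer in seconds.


t = 179 / (18.1 * 360) * 60 = 1.65 s

1.65 s


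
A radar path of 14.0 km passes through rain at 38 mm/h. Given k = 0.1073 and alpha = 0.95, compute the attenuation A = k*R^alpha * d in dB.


gamma = 0.1073 * 38^0.95 = 3.399336 dB/km
A = 3.399336 * 14.0 = 47.59 dB

47.59 dB


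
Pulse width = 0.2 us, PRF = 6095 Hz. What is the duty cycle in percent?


DC = 0.2e-6 * 6095 * 100 = 0.12%

0.12%


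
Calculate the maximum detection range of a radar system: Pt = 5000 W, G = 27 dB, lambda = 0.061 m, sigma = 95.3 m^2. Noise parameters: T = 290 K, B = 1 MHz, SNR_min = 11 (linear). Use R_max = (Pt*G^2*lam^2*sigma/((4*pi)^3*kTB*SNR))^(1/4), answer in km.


G_lin = 10^(27/10) = 501.187234
R^4 = 5000 * 501.187234^2 * 0.061^2 * 95.3 / ((4*pi)^3 * 1.38e-23 * 290 * 1000000.0 * 11)
R^4 = 5.09827e18 m^4
R_max = (5.09827e18)^(1/4) = 47517.7 m = 47.5 km

47.5 km


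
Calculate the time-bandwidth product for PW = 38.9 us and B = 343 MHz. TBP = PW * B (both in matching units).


TBP = 38.9 * 343 = 13342.7

13342.7


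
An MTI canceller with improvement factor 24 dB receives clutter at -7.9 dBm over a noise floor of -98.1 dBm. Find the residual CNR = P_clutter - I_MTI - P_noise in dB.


CNR = -7.9 - 24 - (-98.1) = 66.2 dB

66.2 dB


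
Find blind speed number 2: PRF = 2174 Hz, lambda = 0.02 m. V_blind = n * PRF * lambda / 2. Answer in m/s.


V_blind = 2 * 2174 * 0.02 / 2 = 43.5 m/s

43.5 m/s


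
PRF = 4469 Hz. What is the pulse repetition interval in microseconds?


PRI = 1/4469 = 0.0002237637 s = 223.8 us

223.8 us


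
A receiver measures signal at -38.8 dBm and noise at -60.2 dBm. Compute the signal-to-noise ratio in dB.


SNR = -38.8 - (-60.2) = 21.4 dB

21.4 dB


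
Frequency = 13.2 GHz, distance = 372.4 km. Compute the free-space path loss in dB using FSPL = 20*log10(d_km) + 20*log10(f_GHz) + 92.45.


20*log10(372.4) = 51.42
20*log10(13.2) = 22.41
FSPL = 166.3 dB

166.3 dB


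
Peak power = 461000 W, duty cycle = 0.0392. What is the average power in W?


P_avg = 461000 * 0.0392 = 18071.2 W

18071.2 W


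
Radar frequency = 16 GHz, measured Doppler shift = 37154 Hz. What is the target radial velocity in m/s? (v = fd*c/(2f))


v = 37154 * 3e8 / (2 * 16000000000.0) = 348.3 m/s

348.3 m/s


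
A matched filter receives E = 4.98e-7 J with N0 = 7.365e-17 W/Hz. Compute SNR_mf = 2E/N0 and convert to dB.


SNR_lin = 2 * 4.98e-7 / 7.365e-17 = 1.352e10
SNR_dB = 10*log10(1.352e10) = 101.3 dB

101.3 dB


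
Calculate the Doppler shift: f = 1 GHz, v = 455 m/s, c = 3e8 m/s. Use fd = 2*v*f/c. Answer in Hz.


fd = 2 * 455 * 1000000000.0 / 3e8 = 3033.3 Hz

3033.3 Hz


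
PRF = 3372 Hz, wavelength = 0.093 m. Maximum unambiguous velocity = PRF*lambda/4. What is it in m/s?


V_ua = 3372 * 0.093 / 4 = 78.4 m/s

78.4 m/s


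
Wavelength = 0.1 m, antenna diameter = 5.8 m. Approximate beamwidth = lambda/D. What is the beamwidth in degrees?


BW_rad = 0.1 / 5.8 = 0.017241
BW_deg = 0.99 degrees

0.99 degrees


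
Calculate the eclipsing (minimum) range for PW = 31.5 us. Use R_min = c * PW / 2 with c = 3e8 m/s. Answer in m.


R_min = 3e8 * 31.5e-6 / 2 = 4725.0 m

4725.0 m


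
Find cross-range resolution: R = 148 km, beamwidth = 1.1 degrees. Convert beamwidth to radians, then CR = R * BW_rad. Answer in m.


BW_rad = 0.019198622
CR = 148000 * 0.019198622 = 2841.4 m

2841.4 m


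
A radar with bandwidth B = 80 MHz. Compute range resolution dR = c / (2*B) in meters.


dR = 3e8 / (2 * 80000000.0) = 1.88 m

1.88 m


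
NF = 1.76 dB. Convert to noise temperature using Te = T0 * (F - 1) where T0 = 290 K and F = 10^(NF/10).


NF_lin = 10^(1.76/10) = 1.499685
Te = 290 * (1.499685 - 1) = 144.9 K

144.9 K


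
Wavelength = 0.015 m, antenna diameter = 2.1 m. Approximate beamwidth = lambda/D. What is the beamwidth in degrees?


BW_rad = 0.015 / 2.1 = 0.007143
BW_deg = 0.41 degrees

0.41 degrees


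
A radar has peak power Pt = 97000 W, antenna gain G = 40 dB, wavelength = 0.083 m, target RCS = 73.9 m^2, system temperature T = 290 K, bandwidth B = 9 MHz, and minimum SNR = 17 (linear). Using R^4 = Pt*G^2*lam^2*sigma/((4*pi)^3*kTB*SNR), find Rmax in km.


G_lin = 10^(40/10) = 10000.0
R^4 = 97000 * 10000.0^2 * 0.083^2 * 73.9 / ((4*pi)^3 * 1.38e-23 * 290 * 9000000.0 * 17)
R^4 = 4.06419e21 m^4
R_max = (4.06419e21)^(1/4) = 252489.6 m = 252.5 km

252.5 km


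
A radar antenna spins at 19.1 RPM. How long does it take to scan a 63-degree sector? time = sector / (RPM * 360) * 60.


t = 63 / (19.1 * 360) * 60 = 0.55 s

0.55 s


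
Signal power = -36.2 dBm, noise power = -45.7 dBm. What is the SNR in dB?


SNR = -36.2 - (-45.7) = 9.5 dB

9.5 dB


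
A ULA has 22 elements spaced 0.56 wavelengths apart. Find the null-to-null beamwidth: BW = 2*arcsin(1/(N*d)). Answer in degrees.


1/(N*d) = 1/(22*0.56) = 0.081169
BW = 2*arcsin(0.081169) = 9.3 degrees

9.3 degrees


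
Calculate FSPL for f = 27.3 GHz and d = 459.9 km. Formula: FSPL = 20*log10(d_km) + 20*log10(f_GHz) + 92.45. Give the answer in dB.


20*log10(459.9) = 53.25
20*log10(27.3) = 28.72
FSPL = 174.4 dB

174.4 dB


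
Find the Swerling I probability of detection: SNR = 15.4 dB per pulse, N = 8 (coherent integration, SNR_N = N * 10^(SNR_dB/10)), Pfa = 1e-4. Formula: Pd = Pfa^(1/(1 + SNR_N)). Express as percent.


SNR_lin = 10^(15.4/10) = 34.67369
SNR_N = 8 * 34.67369 = 277.38952
1/(1 + SNR_N) = 1/278.38952 = 0.0035921
Pd = (1e-4)^0.0035921 = 0.96746
Pd = 96.7%

96.7%


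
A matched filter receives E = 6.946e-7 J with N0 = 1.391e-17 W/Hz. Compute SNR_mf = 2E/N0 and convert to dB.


SNR_lin = 2 * 6.946e-7 / 1.391e-17 = 9.987e10
SNR_dB = 10*log10(9.987e10) = 110.0 dB

110.0 dB


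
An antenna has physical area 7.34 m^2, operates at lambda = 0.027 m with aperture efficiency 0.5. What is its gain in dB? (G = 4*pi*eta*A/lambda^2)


G_linear = 4*pi*0.5*7.34/0.027^2 = 63262.8
G_dB = 10*log10(63262.8) = 48.0 dB

48.0 dB


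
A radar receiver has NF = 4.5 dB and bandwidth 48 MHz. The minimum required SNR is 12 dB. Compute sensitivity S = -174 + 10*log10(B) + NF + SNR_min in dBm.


10*log10(48000000.0) = 76.81
S = -174 + 76.81 + 4.5 + 12 = -80.7 dBm

-80.7 dBm


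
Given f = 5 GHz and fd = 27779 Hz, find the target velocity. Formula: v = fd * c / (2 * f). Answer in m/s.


v = 27779 * 3e8 / (2 * 5000000000.0) = 833.4 m/s

833.4 m/s


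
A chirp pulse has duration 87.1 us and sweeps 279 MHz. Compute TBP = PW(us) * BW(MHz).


TBP = 87.1 * 279 = 24300.9

24300.9


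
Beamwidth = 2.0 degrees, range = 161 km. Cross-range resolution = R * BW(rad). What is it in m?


BW_rad = 0.034906585
CR = 161000 * 0.034906585 = 5620.0 m

5620.0 m


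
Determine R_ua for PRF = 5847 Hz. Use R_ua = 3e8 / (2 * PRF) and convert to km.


R_ua = 3e8 / (2 * 5847) = 25654.2 m = 25.7 km

25.7 km


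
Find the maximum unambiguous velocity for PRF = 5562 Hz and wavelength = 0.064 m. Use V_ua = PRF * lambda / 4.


V_ua = 5562 * 0.064 / 4 = 89.0 m/s

89.0 m/s


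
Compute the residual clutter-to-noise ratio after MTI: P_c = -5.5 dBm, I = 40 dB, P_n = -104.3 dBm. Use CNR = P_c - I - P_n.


CNR = -5.5 - 40 - (-104.3) = 58.8 dB

58.8 dB


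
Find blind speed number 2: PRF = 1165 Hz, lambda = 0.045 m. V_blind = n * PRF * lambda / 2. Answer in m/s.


V_blind = 2 * 1165 * 0.045 / 2 = 52.4 m/s

52.4 m/s


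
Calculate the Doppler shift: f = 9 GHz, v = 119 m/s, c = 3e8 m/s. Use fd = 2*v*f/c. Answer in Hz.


fd = 2 * 119 * 9000000000.0 / 3e8 = 7140.0 Hz

7140.0 Hz


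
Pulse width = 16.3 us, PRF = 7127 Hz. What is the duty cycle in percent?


DC = 16.3e-6 * 7127 * 100 = 11.62%

11.62%


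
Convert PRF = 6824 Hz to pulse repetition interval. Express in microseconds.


PRI = 1/6824 = 0.0001465416 s = 146.5 us

146.5 us


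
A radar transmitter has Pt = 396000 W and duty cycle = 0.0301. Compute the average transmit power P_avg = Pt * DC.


P_avg = 396000 * 0.0301 = 11919.6 W

11919.6 W


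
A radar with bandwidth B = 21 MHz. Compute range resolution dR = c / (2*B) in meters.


dR = 3e8 / (2 * 21000000.0) = 7.14 m

7.14 m


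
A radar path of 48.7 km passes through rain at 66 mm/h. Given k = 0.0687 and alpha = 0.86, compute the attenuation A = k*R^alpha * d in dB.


gamma = 0.0687 * 66^0.86 = 2.522113 dB/km
A = 2.522113 * 48.7 = 122.83 dB

122.83 dB


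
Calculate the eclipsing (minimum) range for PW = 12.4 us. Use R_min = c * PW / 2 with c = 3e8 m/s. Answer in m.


R_min = 3e8 * 12.4e-6 / 2 = 1860.0 m

1860.0 m


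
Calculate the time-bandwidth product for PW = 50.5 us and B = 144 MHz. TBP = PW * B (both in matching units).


TBP = 50.5 * 144 = 7272.0

7272.0


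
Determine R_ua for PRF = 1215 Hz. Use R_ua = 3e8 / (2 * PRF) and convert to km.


R_ua = 3e8 / (2 * 1215) = 123456.8 m = 123.5 km

123.5 km


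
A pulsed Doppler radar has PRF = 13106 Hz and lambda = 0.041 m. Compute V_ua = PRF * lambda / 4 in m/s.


V_ua = 13106 * 0.041 / 4 = 134.3 m/s

134.3 m/s


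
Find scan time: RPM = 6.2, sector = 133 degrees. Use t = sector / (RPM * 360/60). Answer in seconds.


t = 133 / (6.2 * 360) * 60 = 3.58 s

3.58 s


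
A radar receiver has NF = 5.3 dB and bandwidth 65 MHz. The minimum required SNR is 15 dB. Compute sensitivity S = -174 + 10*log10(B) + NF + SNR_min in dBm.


10*log10(65000000.0) = 78.13
S = -174 + 78.13 + 5.3 + 15 = -75.6 dBm

-75.6 dBm


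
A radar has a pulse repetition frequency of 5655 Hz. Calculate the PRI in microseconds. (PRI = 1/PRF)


PRI = 1/5655 = 0.0001768347 s = 176.8 us

176.8 us


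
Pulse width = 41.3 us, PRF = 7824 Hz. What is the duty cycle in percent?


DC = 41.3e-6 * 7824 * 100 = 32.31%

32.31%


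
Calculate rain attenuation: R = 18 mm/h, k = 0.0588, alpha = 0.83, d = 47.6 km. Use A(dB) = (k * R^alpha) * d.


gamma = 0.0588 * 18^0.83 = 0.64752 dB/km
A = 0.64752 * 47.6 = 30.82 dB

30.82 dB


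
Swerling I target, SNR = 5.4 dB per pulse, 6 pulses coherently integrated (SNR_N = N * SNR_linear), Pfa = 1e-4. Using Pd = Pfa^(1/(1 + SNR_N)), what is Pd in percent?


SNR_lin = 10^(5.4/10) = 3.46737
SNR_N = 6 * 3.46737 = 20.80422
1/(1 + SNR_N) = 1/21.80422 = 0.0458627
Pd = (1e-4)^0.0458627 = 0.65546
Pd = 65.5%

65.5%


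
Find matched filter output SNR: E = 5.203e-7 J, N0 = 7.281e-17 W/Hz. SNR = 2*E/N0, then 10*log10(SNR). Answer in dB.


SNR_lin = 2 * 5.203e-7 / 7.281e-17 = 1.429e10
SNR_dB = 10*log10(1.429e10) = 101.6 dB

101.6 dB


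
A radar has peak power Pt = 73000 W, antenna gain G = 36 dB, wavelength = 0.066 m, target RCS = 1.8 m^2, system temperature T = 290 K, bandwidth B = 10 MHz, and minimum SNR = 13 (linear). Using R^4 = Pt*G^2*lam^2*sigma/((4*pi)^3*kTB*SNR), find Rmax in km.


G_lin = 10^(36/10) = 3981.071706
R^4 = 73000 * 3981.071706^2 * 0.066^2 * 1.8 / ((4*pi)^3 * 1.38e-23 * 290 * 10000000.0 * 13)
R^4 = 8.78685e18 m^4
R_max = (8.78685e18)^(1/4) = 54445.0 m = 54.4 km

54.4 km


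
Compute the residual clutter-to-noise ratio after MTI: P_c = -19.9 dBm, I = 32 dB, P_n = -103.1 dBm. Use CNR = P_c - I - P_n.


CNR = -19.9 - 32 - (-103.1) = 51.2 dB

51.2 dB


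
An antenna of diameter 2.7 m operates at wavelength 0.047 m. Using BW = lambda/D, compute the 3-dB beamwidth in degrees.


BW_rad = 0.047 / 2.7 = 0.017407
BW_deg = 1.0 degrees

1.0 degrees


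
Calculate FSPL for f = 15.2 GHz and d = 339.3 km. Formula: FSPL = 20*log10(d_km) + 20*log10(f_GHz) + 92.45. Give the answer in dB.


20*log10(339.3) = 50.61
20*log10(15.2) = 23.64
FSPL = 166.7 dB

166.7 dB


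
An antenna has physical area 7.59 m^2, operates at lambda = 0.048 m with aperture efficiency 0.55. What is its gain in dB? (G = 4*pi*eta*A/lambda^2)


G_linear = 4*pi*0.55*7.59/0.048^2 = 22768.37
G_dB = 10*log10(22768.37) = 43.6 dB

43.6 dB


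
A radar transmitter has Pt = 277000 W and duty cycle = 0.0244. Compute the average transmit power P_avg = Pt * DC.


P_avg = 277000 * 0.0244 = 6758.8 W

6758.8 W


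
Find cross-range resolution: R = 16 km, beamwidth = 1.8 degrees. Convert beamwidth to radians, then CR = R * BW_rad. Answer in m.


BW_rad = 0.031415927
CR = 16000 * 0.031415927 = 502.7 m

502.7 m


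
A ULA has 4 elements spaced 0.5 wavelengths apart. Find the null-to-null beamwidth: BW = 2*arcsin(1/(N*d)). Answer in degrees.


1/(N*d) = 1/(4*0.5) = 0.5
BW = 2*arcsin(0.5) = 60.0 degrees

60.0 degrees


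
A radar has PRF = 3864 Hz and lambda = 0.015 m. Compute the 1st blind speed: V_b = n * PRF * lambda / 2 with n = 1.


V_blind = 1 * 3864 * 0.015 / 2 = 29.0 m/s

29.0 m/s


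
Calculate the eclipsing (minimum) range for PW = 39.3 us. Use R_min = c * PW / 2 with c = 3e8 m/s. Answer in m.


R_min = 3e8 * 39.3e-6 / 2 = 5895.0 m

5895.0 m


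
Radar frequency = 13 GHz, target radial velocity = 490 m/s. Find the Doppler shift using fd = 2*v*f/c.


fd = 2 * 490 * 13000000000.0 / 3e8 = 42466.7 Hz

42466.7 Hz


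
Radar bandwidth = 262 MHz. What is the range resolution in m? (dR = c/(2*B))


dR = 3e8 / (2 * 262000000.0) = 0.57 m

0.57 m


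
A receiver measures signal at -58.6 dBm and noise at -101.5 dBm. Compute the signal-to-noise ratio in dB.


SNR = -58.6 - (-101.5) = 42.9 dB

42.9 dB


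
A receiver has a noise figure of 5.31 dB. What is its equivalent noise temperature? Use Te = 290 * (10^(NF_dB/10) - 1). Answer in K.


NF_lin = 10^(5.31/10) = 3.396253
Te = 290 * (3.396253 - 1) = 694.9 K

694.9 K


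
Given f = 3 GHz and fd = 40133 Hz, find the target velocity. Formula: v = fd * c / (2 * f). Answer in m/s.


v = 40133 * 3e8 / (2 * 3000000000.0) = 2006.7 m/s

2006.7 m/s


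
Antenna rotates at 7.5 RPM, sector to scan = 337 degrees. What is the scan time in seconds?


t = 337 / (7.5 * 360) * 60 = 7.49 s

7.49 s


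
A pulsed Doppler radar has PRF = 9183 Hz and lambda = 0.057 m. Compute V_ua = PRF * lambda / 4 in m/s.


V_ua = 9183 * 0.057 / 4 = 130.9 m/s

130.9 m/s


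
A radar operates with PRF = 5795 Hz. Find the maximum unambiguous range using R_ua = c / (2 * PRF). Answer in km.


R_ua = 3e8 / (2 * 5795) = 25884.4 m = 25.9 km

25.9 km


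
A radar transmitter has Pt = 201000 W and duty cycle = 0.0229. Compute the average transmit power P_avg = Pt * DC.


P_avg = 201000 * 0.0229 = 4602.9 W

4602.9 W


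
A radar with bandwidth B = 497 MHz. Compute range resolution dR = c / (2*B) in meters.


dR = 3e8 / (2 * 497000000.0) = 0.3 m

0.3 m


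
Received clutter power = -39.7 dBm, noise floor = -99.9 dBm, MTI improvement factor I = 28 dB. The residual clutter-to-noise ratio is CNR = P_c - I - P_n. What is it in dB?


CNR = -39.7 - 28 - (-99.9) = 32.2 dB

32.2 dB


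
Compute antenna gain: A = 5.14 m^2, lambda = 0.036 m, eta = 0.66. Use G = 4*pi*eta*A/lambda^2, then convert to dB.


G_linear = 4*pi*0.66*5.14/0.036^2 = 32893.64
G_dB = 10*log10(32893.64) = 45.2 dB

45.2 dB


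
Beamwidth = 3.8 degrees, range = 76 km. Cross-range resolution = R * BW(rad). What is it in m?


BW_rad = 0.066322512
CR = 76000 * 0.066322512 = 5040.5 m

5040.5 m


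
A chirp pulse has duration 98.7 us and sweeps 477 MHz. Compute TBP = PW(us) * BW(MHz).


TBP = 98.7 * 477 = 47079.9

47079.9


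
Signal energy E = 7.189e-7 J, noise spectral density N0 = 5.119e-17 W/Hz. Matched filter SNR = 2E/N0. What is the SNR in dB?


SNR_lin = 2 * 7.189e-7 / 5.119e-17 = 2.809e10
SNR_dB = 10*log10(2.809e10) = 104.5 dB

104.5 dB


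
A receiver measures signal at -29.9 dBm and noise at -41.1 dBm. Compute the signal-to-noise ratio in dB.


SNR = -29.9 - (-41.1) = 11.2 dB

11.2 dB


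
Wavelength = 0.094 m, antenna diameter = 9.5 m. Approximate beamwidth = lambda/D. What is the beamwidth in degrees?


BW_rad = 0.094 / 9.5 = 0.009895
BW_deg = 0.57 degrees

0.57 degrees


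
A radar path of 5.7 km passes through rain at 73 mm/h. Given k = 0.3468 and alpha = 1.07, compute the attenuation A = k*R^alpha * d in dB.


gamma = 0.3468 * 73^1.07 = 34.184919 dB/km
A = 34.184919 * 5.7 = 194.85 dB

194.85 dB


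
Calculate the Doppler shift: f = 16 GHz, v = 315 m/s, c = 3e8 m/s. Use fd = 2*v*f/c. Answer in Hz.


fd = 2 * 315 * 16000000000.0 / 3e8 = 33600.0 Hz

33600.0 Hz


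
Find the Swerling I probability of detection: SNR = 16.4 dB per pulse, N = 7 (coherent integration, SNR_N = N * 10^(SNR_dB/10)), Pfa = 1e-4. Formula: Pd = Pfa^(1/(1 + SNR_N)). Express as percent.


SNR_lin = 10^(16.4/10) = 43.65158
SNR_N = 7 * 43.65158 = 305.56106
1/(1 + SNR_N) = 1/306.56106 = 0.003262
Pd = (1e-4)^0.003262 = 0.9704
Pd = 97.0%

97.0%


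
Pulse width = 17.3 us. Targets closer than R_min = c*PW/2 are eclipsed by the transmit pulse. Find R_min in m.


R_min = 3e8 * 17.3e-6 / 2 = 2595.0 m

2595.0 m


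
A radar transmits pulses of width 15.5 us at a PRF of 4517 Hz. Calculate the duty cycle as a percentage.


DC = 15.5e-6 * 4517 * 100 = 7.0%

7.0%


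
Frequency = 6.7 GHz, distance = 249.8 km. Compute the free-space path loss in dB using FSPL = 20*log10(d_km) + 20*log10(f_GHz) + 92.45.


20*log10(249.8) = 47.95
20*log10(6.7) = 16.52
FSPL = 156.9 dB

156.9 dB


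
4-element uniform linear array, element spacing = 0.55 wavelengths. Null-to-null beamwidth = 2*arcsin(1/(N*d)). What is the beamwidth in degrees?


1/(N*d) = 1/(4*0.55) = 0.454545
BW = 2*arcsin(0.454545) = 54.1 degrees

54.1 degrees


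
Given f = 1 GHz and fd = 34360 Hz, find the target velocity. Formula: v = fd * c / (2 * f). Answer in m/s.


v = 34360 * 3e8 / (2 * 1000000000.0) = 5154.0 m/s

5154.0 m/s


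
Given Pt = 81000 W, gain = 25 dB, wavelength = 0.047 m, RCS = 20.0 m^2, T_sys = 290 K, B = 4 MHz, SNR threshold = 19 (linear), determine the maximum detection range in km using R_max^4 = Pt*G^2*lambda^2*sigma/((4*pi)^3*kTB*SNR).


G_lin = 10^(25/10) = 316.227766
R^4 = 81000 * 316.227766^2 * 0.047^2 * 20.0 / ((4*pi)^3 * 1.38e-23 * 290 * 4000000.0 * 19)
R^4 = 5.92912e17 m^4
R_max = (5.92912e17)^(1/4) = 27749.0 m = 27.7 km

27.7 km


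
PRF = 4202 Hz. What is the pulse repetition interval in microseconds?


PRI = 1/4202 = 0.0002379819 s = 238.0 us

238.0 us


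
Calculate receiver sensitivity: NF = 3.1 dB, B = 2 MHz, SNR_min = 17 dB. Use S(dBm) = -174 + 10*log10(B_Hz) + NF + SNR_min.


10*log10(2000000.0) = 63.01
S = -174 + 63.01 + 3.1 + 17 = -90.9 dBm

-90.9 dBm


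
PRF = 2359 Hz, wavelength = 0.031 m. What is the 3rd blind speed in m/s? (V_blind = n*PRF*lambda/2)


V_blind = 3 * 2359 * 0.031 / 2 = 109.7 m/s

109.7 m/s


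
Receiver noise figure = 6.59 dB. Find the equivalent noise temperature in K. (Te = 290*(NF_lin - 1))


NF_lin = 10^(6.59/10) = 4.560369
Te = 290 * (4.560369 - 1) = 1032.5 K

1032.5 K


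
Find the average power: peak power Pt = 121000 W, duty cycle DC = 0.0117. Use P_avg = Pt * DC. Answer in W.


P_avg = 121000 * 0.0117 = 1415.7 W

1415.7 W


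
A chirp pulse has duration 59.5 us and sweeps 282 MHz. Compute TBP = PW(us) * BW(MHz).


TBP = 59.5 * 282 = 16779.0

16779.0


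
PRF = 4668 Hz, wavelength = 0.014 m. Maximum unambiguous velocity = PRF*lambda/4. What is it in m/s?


V_ua = 4668 * 0.014 / 4 = 16.3 m/s

16.3 m/s


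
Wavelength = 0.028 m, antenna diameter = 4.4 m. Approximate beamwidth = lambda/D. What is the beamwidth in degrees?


BW_rad = 0.028 / 4.4 = 0.006364
BW_deg = 0.36 degrees

0.36 degrees


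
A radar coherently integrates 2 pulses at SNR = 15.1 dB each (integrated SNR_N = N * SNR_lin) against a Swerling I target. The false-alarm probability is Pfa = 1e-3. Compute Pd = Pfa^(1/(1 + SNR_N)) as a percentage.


SNR_lin = 10^(15.1/10) = 32.35937
SNR_N = 2 * 32.35937 = 64.71874
1/(1 + SNR_N) = 1/65.71874 = 0.0152164
Pd = (1e-3)^0.0152164 = 0.90022
Pd = 90.0%

90.0%


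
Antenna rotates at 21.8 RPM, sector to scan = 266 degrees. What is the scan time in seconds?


t = 266 / (21.8 * 360) * 60 = 2.03 s

2.03 s


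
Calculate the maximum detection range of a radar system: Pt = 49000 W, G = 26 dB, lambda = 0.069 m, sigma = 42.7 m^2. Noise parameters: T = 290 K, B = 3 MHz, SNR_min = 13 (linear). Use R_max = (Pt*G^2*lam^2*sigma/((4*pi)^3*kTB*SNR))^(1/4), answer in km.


G_lin = 10^(26/10) = 398.107171
R^4 = 49000 * 398.107171^2 * 0.069^2 * 42.7 / ((4*pi)^3 * 1.38e-23 * 290 * 3000000.0 * 13)
R^4 = 5.09743e18 m^4
R_max = (5.09743e18)^(1/4) = 47515.8 m = 47.5 km

47.5 km


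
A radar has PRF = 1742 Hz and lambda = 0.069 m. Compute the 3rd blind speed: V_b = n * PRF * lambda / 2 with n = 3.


V_blind = 3 * 1742 * 0.069 / 2 = 180.3 m/s

180.3 m/s


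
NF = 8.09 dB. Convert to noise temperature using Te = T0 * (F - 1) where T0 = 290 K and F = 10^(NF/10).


NF_lin = 10^(8.09/10) = 6.441693
Te = 290 * (6.441693 - 1) = 1578.1 K

1578.1 K


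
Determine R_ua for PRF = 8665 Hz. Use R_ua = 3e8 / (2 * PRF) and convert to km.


R_ua = 3e8 / (2 * 8665) = 17311.0 m = 17.3 km

17.3 km


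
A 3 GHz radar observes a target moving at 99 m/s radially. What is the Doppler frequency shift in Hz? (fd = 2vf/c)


fd = 2 * 99 * 3000000000.0 / 3e8 = 1980.0 Hz

1980.0 Hz


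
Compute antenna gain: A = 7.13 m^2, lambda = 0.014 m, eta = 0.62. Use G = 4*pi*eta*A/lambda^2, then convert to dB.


G_linear = 4*pi*0.62*7.13/0.014^2 = 283422.95
G_dB = 10*log10(283422.95) = 54.5 dB

54.5 dB


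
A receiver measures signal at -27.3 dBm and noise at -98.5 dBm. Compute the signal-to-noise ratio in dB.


SNR = -27.3 - (-98.5) = 71.2 dB

71.2 dB


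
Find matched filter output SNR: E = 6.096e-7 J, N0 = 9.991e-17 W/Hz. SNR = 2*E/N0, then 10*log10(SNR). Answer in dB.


SNR_lin = 2 * 6.096e-7 / 9.991e-17 = 1.22e10
SNR_dB = 10*log10(1.22e10) = 100.9 dB

100.9 dB


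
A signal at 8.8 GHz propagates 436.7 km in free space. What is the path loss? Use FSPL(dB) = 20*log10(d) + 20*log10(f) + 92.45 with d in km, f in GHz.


20*log10(436.7) = 52.8
20*log10(8.8) = 18.89
FSPL = 164.1 dB

164.1 dB


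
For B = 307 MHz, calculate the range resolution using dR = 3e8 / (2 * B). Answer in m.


dR = 3e8 / (2 * 307000000.0) = 0.49 m

0.49 m


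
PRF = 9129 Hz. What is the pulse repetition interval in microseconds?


PRI = 1/9129 = 0.000109541 s = 109.5 us

109.5 us


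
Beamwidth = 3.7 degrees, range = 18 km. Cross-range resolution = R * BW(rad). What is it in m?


BW_rad = 0.064577182
CR = 18000 * 0.064577182 = 1162.4 m

1162.4 m


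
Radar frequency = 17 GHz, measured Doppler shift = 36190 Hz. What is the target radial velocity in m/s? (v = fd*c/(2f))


v = 36190 * 3e8 / (2 * 17000000000.0) = 319.3 m/s

319.3 m/s


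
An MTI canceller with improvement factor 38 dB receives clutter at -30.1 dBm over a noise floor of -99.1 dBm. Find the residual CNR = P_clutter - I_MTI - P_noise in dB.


CNR = -30.1 - 38 - (-99.1) = 31.0 dB

31.0 dB


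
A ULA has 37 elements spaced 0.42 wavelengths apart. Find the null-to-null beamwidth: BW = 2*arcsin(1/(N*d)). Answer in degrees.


1/(N*d) = 1/(37*0.42) = 0.06435
BW = 2*arcsin(0.06435) = 7.4 degrees

7.4 degrees


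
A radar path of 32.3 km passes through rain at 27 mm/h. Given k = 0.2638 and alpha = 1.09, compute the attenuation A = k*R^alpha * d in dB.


gamma = 0.2638 * 27^1.09 = 9.582113 dB/km
A = 9.582113 * 32.3 = 309.5 dB

309.5 dB


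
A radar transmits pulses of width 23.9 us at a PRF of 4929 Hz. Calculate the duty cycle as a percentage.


DC = 23.9e-6 * 4929 * 100 = 11.78%

11.78%


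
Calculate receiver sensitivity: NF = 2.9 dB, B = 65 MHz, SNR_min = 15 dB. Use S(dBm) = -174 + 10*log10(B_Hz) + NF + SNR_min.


10*log10(65000000.0) = 78.13
S = -174 + 78.13 + 2.9 + 15 = -78.0 dBm

-78.0 dBm


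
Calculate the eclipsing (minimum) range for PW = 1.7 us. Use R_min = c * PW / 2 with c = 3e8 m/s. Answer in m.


R_min = 3e8 * 1.7e-6 / 2 = 255.0 m

255.0 m


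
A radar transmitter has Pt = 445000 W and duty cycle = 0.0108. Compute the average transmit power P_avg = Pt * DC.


P_avg = 445000 * 0.0108 = 4806.0 W

4806.0 W


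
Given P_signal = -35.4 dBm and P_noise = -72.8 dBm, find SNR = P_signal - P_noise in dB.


SNR = -35.4 - (-72.8) = 37.4 dB

37.4 dB


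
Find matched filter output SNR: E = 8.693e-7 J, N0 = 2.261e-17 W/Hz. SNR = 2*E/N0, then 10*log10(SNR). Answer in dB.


SNR_lin = 2 * 8.693e-7 / 2.261e-17 = 7.69e10
SNR_dB = 10*log10(7.69e10) = 108.9 dB

108.9 dB


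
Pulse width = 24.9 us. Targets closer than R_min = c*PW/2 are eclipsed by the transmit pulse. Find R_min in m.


R_min = 3e8 * 24.9e-6 / 2 = 3735.0 m

3735.0 m


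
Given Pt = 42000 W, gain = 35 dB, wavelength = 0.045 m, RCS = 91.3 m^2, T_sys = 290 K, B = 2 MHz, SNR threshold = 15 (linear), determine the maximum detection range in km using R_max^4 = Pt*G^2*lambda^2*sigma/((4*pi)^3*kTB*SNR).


G_lin = 10^(35/10) = 3162.27766
R^4 = 42000 * 3162.27766^2 * 0.045^2 * 91.3 / ((4*pi)^3 * 1.38e-23 * 290 * 2000000.0 * 15)
R^4 = 3.25925e20 m^4
R_max = (3.25925e20)^(1/4) = 134362.9 m = 134.4 km

134.4 km


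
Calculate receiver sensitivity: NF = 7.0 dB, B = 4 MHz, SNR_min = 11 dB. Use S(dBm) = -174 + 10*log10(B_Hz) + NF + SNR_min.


10*log10(4000000.0) = 66.02
S = -174 + 66.02 + 7.0 + 11 = -90.0 dBm

-90.0 dBm


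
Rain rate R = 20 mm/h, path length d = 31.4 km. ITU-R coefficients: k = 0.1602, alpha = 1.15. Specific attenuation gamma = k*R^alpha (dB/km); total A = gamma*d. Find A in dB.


gamma = 0.1602 * 20^1.15 = 5.021657 dB/km
A = 5.021657 * 31.4 = 157.68 dB

157.68 dB


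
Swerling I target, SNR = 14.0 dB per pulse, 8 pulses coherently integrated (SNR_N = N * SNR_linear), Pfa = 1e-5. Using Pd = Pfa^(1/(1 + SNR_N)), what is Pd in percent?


SNR_lin = 10^(14.0/10) = 25.11886
SNR_N = 8 * 25.11886 = 200.95088
1/(1 + SNR_N) = 1/201.95088 = 0.0049517
Pd = (1e-5)^0.0049517 = 0.94459
Pd = 94.5%

94.5%


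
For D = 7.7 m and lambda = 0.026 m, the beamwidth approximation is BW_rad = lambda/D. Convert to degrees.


BW_rad = 0.026 / 7.7 = 0.003377
BW_deg = 0.19 degrees

0.19 degrees


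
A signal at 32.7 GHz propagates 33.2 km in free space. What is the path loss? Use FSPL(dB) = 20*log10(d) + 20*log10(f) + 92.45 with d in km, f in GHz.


20*log10(33.2) = 30.42
20*log10(32.7) = 30.29
FSPL = 153.2 dB

153.2 dB


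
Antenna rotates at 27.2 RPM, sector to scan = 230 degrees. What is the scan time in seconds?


t = 230 / (27.2 * 360) * 60 = 1.41 s

1.41 s


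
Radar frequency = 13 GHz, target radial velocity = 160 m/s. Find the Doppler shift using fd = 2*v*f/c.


fd = 2 * 160 * 13000000000.0 / 3e8 = 13866.7 Hz

13866.7 Hz


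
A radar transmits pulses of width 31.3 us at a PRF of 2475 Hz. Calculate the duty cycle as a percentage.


DC = 31.3e-6 * 2475 * 100 = 7.75%

7.75%


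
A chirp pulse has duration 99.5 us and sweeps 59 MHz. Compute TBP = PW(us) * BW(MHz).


TBP = 99.5 * 59 = 5870.5

5870.5


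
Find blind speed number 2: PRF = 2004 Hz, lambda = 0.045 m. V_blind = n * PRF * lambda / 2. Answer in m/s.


V_blind = 2 * 2004 * 0.045 / 2 = 90.2 m/s

90.2 m/s


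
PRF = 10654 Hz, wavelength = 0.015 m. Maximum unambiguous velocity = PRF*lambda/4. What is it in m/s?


V_ua = 10654 * 0.015 / 4 = 40.0 m/s

40.0 m/s


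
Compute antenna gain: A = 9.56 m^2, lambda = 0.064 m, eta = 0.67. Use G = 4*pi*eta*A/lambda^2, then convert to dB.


G_linear = 4*pi*0.67*9.56/0.064^2 = 19650.91
G_dB = 10*log10(19650.91) = 42.9 dB

42.9 dB


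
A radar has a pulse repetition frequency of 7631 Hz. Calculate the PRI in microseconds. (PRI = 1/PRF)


PRI = 1/7631 = 0.0001310444 s = 131.0 us

131.0 us


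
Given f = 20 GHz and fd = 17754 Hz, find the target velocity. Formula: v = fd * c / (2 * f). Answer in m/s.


v = 17754 * 3e8 / (2 * 20000000000.0) = 133.2 m/s

133.2 m/s


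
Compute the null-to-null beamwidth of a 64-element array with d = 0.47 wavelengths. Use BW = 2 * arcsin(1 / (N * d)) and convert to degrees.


1/(N*d) = 1/(64*0.47) = 0.033245
BW = 2*arcsin(0.033245) = 3.8 degrees

3.8 degrees


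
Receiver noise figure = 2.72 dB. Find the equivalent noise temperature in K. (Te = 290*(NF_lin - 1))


NF_lin = 10^(2.72/10) = 1.870682
Te = 290 * (1.870682 - 1) = 252.5 K

252.5 K


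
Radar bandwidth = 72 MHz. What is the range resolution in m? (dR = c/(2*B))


dR = 3e8 / (2 * 72000000.0) = 2.08 m

2.08 m


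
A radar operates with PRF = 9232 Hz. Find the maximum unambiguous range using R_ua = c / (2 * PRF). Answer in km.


R_ua = 3e8 / (2 * 9232) = 16247.8 m = 16.2 km

16.2 km


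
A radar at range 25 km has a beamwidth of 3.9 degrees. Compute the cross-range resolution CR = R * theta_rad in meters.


BW_rad = 0.068067841
CR = 25000 * 0.068067841 = 1701.7 m

1701.7 m


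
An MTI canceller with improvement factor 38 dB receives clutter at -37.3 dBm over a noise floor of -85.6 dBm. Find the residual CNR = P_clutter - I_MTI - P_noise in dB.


CNR = -37.3 - 38 - (-85.6) = 10.3 dB

10.3 dB


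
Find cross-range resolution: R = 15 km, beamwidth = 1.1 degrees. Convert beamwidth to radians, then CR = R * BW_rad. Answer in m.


BW_rad = 0.019198622
CR = 15000 * 0.019198622 = 288.0 m

288.0 m


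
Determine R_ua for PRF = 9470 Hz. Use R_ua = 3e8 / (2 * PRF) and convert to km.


R_ua = 3e8 / (2 * 9470) = 15839.5 m = 15.8 km

15.8 km


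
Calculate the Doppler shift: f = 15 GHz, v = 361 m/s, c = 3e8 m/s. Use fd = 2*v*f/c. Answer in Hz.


fd = 2 * 361 * 15000000000.0 / 3e8 = 36100.0 Hz

36100.0 Hz


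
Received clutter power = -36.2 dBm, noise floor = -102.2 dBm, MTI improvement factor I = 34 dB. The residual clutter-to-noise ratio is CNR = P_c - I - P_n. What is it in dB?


CNR = -36.2 - 34 - (-102.2) = 32.0 dB

32.0 dB


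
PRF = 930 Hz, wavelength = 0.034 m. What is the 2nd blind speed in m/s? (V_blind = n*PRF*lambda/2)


V_blind = 2 * 930 * 0.034 / 2 = 31.6 m/s

31.6 m/s


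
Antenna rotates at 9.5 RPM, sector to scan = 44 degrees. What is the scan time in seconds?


t = 44 / (9.5 * 360) * 60 = 0.77 s

0.77 s


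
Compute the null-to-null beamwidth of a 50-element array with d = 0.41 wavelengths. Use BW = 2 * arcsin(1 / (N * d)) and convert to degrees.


1/(N*d) = 1/(50*0.41) = 0.04878
BW = 2*arcsin(0.04878) = 5.6 degrees

5.6 degrees


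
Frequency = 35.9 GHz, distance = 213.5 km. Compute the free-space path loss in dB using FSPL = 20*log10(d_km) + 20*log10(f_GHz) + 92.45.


20*log10(213.5) = 46.59
20*log10(35.9) = 31.1
FSPL = 170.1 dB

170.1 dB


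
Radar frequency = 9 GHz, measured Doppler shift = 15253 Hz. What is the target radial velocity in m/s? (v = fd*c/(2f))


v = 15253 * 3e8 / (2 * 9000000000.0) = 254.2 m/s

254.2 m/s


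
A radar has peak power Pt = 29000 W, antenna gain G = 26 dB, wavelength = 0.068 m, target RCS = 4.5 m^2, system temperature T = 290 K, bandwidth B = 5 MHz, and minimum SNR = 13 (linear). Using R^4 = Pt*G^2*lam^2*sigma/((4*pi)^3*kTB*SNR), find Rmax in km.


G_lin = 10^(26/10) = 398.107171
R^4 = 29000 * 398.107171^2 * 0.068^2 * 4.5 / ((4*pi)^3 * 1.38e-23 * 290 * 5000000.0 * 13)
R^4 = 1.85271e17 m^4
R_max = (1.85271e17)^(1/4) = 20746.8 m = 20.7 km

20.7 km


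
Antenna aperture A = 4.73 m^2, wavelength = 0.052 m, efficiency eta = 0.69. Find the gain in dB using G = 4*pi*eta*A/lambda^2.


G_linear = 4*pi*0.69*4.73/0.052^2 = 15167.48
G_dB = 10*log10(15167.48) = 41.8 dB

41.8 dB


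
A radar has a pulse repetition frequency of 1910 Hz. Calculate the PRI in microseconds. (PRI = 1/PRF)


PRI = 1/1910 = 0.0005235602 s = 523.6 us

523.6 us


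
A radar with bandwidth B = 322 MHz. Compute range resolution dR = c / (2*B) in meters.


dR = 3e8 / (2 * 322000000.0) = 0.47 m

0.47 m


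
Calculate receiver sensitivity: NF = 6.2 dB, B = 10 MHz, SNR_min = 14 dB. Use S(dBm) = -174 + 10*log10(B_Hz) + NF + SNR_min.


10*log10(10000000.0) = 70.0
S = -174 + 70.0 + 6.2 + 14 = -83.8 dBm

-83.8 dBm


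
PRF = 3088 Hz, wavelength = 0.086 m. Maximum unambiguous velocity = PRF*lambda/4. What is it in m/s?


V_ua = 3088 * 0.086 / 4 = 66.4 m/s

66.4 m/s


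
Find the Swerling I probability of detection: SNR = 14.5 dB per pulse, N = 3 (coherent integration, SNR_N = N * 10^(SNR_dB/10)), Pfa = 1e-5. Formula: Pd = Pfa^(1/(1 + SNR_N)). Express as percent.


SNR_lin = 10^(14.5/10) = 28.18383
SNR_N = 3 * 28.18383 = 84.55149
1/(1 + SNR_N) = 1/85.55149 = 0.0116889
Pd = (1e-5)^0.0116889 = 0.87409
Pd = 87.4%

87.4%


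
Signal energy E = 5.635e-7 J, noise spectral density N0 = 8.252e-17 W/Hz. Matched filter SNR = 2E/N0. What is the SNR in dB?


SNR_lin = 2 * 5.635e-7 / 8.252e-17 = 1.366e10
SNR_dB = 10*log10(1.366e10) = 101.4 dB

101.4 dB


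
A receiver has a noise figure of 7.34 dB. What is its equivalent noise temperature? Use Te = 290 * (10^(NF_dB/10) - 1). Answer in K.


NF_lin = 10^(7.34/10) = 5.420009
Te = 290 * (5.420009 - 1) = 1281.8 K

1281.8 K


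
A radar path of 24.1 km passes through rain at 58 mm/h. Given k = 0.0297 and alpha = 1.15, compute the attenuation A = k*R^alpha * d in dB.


gamma = 0.0297 * 58^1.15 = 3.167369 dB/km
A = 3.167369 * 24.1 = 76.33 dB

76.33 dB


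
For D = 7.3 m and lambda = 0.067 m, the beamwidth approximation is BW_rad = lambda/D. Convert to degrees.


BW_rad = 0.067 / 7.3 = 0.009178
BW_deg = 0.53 degrees

0.53 degrees


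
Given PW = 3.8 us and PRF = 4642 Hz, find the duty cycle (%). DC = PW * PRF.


DC = 3.8e-6 * 4642 * 100 = 1.76%

1.76%


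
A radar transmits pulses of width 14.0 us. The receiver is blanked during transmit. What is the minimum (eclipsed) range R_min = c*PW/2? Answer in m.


R_min = 3e8 * 14.0e-6 / 2 = 2100.0 m

2100.0 m


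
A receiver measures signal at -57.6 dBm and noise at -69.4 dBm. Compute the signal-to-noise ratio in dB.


SNR = -57.6 - (-69.4) = 11.8 dB

11.8 dB
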